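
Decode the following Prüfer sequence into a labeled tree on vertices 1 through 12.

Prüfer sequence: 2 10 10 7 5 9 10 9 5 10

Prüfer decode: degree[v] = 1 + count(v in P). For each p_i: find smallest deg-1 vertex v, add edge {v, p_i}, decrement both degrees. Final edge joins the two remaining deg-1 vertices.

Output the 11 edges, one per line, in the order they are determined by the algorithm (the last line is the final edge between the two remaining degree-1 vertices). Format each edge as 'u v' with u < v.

Answer: 1 2
2 10
3 10
4 7
5 6
7 9
8 10
9 11
5 9
5 10
10 12

Derivation:
Initial degrees: {1:1, 2:2, 3:1, 4:1, 5:3, 6:1, 7:2, 8:1, 9:3, 10:5, 11:1, 12:1}
Step 1: smallest deg-1 vertex = 1, p_1 = 2. Add edge {1,2}. Now deg[1]=0, deg[2]=1.
Step 2: smallest deg-1 vertex = 2, p_2 = 10. Add edge {2,10}. Now deg[2]=0, deg[10]=4.
Step 3: smallest deg-1 vertex = 3, p_3 = 10. Add edge {3,10}. Now deg[3]=0, deg[10]=3.
Step 4: smallest deg-1 vertex = 4, p_4 = 7. Add edge {4,7}. Now deg[4]=0, deg[7]=1.
Step 5: smallest deg-1 vertex = 6, p_5 = 5. Add edge {5,6}. Now deg[6]=0, deg[5]=2.
Step 6: smallest deg-1 vertex = 7, p_6 = 9. Add edge {7,9}. Now deg[7]=0, deg[9]=2.
Step 7: smallest deg-1 vertex = 8, p_7 = 10. Add edge {8,10}. Now deg[8]=0, deg[10]=2.
Step 8: smallest deg-1 vertex = 11, p_8 = 9. Add edge {9,11}. Now deg[11]=0, deg[9]=1.
Step 9: smallest deg-1 vertex = 9, p_9 = 5. Add edge {5,9}. Now deg[9]=0, deg[5]=1.
Step 10: smallest deg-1 vertex = 5, p_10 = 10. Add edge {5,10}. Now deg[5]=0, deg[10]=1.
Final: two remaining deg-1 vertices are 10, 12. Add edge {10,12}.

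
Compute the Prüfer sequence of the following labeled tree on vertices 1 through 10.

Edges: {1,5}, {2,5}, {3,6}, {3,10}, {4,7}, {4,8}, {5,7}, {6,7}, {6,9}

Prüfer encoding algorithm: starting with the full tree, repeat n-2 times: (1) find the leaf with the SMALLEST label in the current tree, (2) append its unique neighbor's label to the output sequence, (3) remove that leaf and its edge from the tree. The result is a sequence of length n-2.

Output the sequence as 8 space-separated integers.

Step 1: leaves = {1,2,8,9,10}. Remove smallest leaf 1, emit neighbor 5.
Step 2: leaves = {2,8,9,10}. Remove smallest leaf 2, emit neighbor 5.
Step 3: leaves = {5,8,9,10}. Remove smallest leaf 5, emit neighbor 7.
Step 4: leaves = {8,9,10}. Remove smallest leaf 8, emit neighbor 4.
Step 5: leaves = {4,9,10}. Remove smallest leaf 4, emit neighbor 7.
Step 6: leaves = {7,9,10}. Remove smallest leaf 7, emit neighbor 6.
Step 7: leaves = {9,10}. Remove smallest leaf 9, emit neighbor 6.
Step 8: leaves = {6,10}. Remove smallest leaf 6, emit neighbor 3.
Done: 2 vertices remain (3, 10). Sequence = [5 5 7 4 7 6 6 3]

Answer: 5 5 7 4 7 6 6 3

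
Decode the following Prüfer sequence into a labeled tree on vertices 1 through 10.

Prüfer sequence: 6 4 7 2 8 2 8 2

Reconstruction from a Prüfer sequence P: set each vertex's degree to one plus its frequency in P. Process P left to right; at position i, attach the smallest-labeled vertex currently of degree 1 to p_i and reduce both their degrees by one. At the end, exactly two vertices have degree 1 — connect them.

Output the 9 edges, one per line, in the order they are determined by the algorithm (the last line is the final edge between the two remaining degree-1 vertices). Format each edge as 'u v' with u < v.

Initial degrees: {1:1, 2:4, 3:1, 4:2, 5:1, 6:2, 7:2, 8:3, 9:1, 10:1}
Step 1: smallest deg-1 vertex = 1, p_1 = 6. Add edge {1,6}. Now deg[1]=0, deg[6]=1.
Step 2: smallest deg-1 vertex = 3, p_2 = 4. Add edge {3,4}. Now deg[3]=0, deg[4]=1.
Step 3: smallest deg-1 vertex = 4, p_3 = 7. Add edge {4,7}. Now deg[4]=0, deg[7]=1.
Step 4: smallest deg-1 vertex = 5, p_4 = 2. Add edge {2,5}. Now deg[5]=0, deg[2]=3.
Step 5: smallest deg-1 vertex = 6, p_5 = 8. Add edge {6,8}. Now deg[6]=0, deg[8]=2.
Step 6: smallest deg-1 vertex = 7, p_6 = 2. Add edge {2,7}. Now deg[7]=0, deg[2]=2.
Step 7: smallest deg-1 vertex = 9, p_7 = 8. Add edge {8,9}. Now deg[9]=0, deg[8]=1.
Step 8: smallest deg-1 vertex = 8, p_8 = 2. Add edge {2,8}. Now deg[8]=0, deg[2]=1.
Final: two remaining deg-1 vertices are 2, 10. Add edge {2,10}.

Answer: 1 6
3 4
4 7
2 5
6 8
2 7
8 9
2 8
2 10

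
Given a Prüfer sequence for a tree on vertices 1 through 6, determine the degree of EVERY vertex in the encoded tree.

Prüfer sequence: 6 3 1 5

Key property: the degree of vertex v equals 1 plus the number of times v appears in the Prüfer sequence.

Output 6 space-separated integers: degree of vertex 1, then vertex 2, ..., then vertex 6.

p_1 = 6: count[6] becomes 1
p_2 = 3: count[3] becomes 1
p_3 = 1: count[1] becomes 1
p_4 = 5: count[5] becomes 1
Degrees (1 + count): deg[1]=1+1=2, deg[2]=1+0=1, deg[3]=1+1=2, deg[4]=1+0=1, deg[5]=1+1=2, deg[6]=1+1=2

Answer: 2 1 2 1 2 2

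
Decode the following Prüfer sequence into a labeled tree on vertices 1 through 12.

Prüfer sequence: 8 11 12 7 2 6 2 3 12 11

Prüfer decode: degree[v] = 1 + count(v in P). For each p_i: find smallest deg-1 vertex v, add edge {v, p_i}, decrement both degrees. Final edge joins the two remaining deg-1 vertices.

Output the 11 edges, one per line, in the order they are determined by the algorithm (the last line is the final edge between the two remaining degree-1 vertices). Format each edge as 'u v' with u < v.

Initial degrees: {1:1, 2:3, 3:2, 4:1, 5:1, 6:2, 7:2, 8:2, 9:1, 10:1, 11:3, 12:3}
Step 1: smallest deg-1 vertex = 1, p_1 = 8. Add edge {1,8}. Now deg[1]=0, deg[8]=1.
Step 2: smallest deg-1 vertex = 4, p_2 = 11. Add edge {4,11}. Now deg[4]=0, deg[11]=2.
Step 3: smallest deg-1 vertex = 5, p_3 = 12. Add edge {5,12}. Now deg[5]=0, deg[12]=2.
Step 4: smallest deg-1 vertex = 8, p_4 = 7. Add edge {7,8}. Now deg[8]=0, deg[7]=1.
Step 5: smallest deg-1 vertex = 7, p_5 = 2. Add edge {2,7}. Now deg[7]=0, deg[2]=2.
Step 6: smallest deg-1 vertex = 9, p_6 = 6. Add edge {6,9}. Now deg[9]=0, deg[6]=1.
Step 7: smallest deg-1 vertex = 6, p_7 = 2. Add edge {2,6}. Now deg[6]=0, deg[2]=1.
Step 8: smallest deg-1 vertex = 2, p_8 = 3. Add edge {2,3}. Now deg[2]=0, deg[3]=1.
Step 9: smallest deg-1 vertex = 3, p_9 = 12. Add edge {3,12}. Now deg[3]=0, deg[12]=1.
Step 10: smallest deg-1 vertex = 10, p_10 = 11. Add edge {10,11}. Now deg[10]=0, deg[11]=1.
Final: two remaining deg-1 vertices are 11, 12. Add edge {11,12}.

Answer: 1 8
4 11
5 12
7 8
2 7
6 9
2 6
2 3
3 12
10 11
11 12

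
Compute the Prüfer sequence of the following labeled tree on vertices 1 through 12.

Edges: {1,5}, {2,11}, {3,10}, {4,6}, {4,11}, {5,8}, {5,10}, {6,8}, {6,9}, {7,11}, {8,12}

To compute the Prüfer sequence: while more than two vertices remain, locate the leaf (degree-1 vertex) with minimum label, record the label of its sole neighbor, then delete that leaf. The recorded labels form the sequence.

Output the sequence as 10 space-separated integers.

Step 1: leaves = {1,2,3,7,9,12}. Remove smallest leaf 1, emit neighbor 5.
Step 2: leaves = {2,3,7,9,12}. Remove smallest leaf 2, emit neighbor 11.
Step 3: leaves = {3,7,9,12}. Remove smallest leaf 3, emit neighbor 10.
Step 4: leaves = {7,9,10,12}. Remove smallest leaf 7, emit neighbor 11.
Step 5: leaves = {9,10,11,12}. Remove smallest leaf 9, emit neighbor 6.
Step 6: leaves = {10,11,12}. Remove smallest leaf 10, emit neighbor 5.
Step 7: leaves = {5,11,12}. Remove smallest leaf 5, emit neighbor 8.
Step 8: leaves = {11,12}. Remove smallest leaf 11, emit neighbor 4.
Step 9: leaves = {4,12}. Remove smallest leaf 4, emit neighbor 6.
Step 10: leaves = {6,12}. Remove smallest leaf 6, emit neighbor 8.
Done: 2 vertices remain (8, 12). Sequence = [5 11 10 11 6 5 8 4 6 8]

Answer: 5 11 10 11 6 5 8 4 6 8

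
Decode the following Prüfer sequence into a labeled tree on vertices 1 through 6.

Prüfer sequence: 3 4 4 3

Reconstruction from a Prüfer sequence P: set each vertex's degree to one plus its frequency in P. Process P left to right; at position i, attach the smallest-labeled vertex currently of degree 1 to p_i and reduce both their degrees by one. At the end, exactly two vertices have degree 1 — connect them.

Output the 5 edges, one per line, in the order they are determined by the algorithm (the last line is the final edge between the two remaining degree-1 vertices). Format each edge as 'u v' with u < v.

Answer: 1 3
2 4
4 5
3 4
3 6

Derivation:
Initial degrees: {1:1, 2:1, 3:3, 4:3, 5:1, 6:1}
Step 1: smallest deg-1 vertex = 1, p_1 = 3. Add edge {1,3}. Now deg[1]=0, deg[3]=2.
Step 2: smallest deg-1 vertex = 2, p_2 = 4. Add edge {2,4}. Now deg[2]=0, deg[4]=2.
Step 3: smallest deg-1 vertex = 5, p_3 = 4. Add edge {4,5}. Now deg[5]=0, deg[4]=1.
Step 4: smallest deg-1 vertex = 4, p_4 = 3. Add edge {3,4}. Now deg[4]=0, deg[3]=1.
Final: two remaining deg-1 vertices are 3, 6. Add edge {3,6}.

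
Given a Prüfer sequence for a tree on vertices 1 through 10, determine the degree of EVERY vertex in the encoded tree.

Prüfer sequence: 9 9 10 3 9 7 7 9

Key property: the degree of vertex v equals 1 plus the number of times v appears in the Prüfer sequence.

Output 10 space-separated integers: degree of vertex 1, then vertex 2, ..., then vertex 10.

Answer: 1 1 2 1 1 1 3 1 5 2

Derivation:
p_1 = 9: count[9] becomes 1
p_2 = 9: count[9] becomes 2
p_3 = 10: count[10] becomes 1
p_4 = 3: count[3] becomes 1
p_5 = 9: count[9] becomes 3
p_6 = 7: count[7] becomes 1
p_7 = 7: count[7] becomes 2
p_8 = 9: count[9] becomes 4
Degrees (1 + count): deg[1]=1+0=1, deg[2]=1+0=1, deg[3]=1+1=2, deg[4]=1+0=1, deg[5]=1+0=1, deg[6]=1+0=1, deg[7]=1+2=3, deg[8]=1+0=1, deg[9]=1+4=5, deg[10]=1+1=2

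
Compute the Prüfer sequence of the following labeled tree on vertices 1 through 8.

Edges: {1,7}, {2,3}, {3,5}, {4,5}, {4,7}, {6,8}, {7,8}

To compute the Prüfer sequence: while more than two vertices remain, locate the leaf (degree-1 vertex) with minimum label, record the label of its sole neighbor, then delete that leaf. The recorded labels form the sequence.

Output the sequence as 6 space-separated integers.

Answer: 7 3 5 4 7 8

Derivation:
Step 1: leaves = {1,2,6}. Remove smallest leaf 1, emit neighbor 7.
Step 2: leaves = {2,6}. Remove smallest leaf 2, emit neighbor 3.
Step 3: leaves = {3,6}. Remove smallest leaf 3, emit neighbor 5.
Step 4: leaves = {5,6}. Remove smallest leaf 5, emit neighbor 4.
Step 5: leaves = {4,6}. Remove smallest leaf 4, emit neighbor 7.
Step 6: leaves = {6,7}. Remove smallest leaf 6, emit neighbor 8.
Done: 2 vertices remain (7, 8). Sequence = [7 3 5 4 7 8]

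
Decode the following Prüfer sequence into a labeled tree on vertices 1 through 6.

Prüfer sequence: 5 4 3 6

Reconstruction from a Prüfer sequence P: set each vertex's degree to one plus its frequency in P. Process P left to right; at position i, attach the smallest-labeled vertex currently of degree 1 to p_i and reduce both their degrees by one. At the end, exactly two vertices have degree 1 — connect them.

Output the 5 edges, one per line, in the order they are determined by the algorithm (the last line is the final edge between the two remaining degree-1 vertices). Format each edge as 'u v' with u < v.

Initial degrees: {1:1, 2:1, 3:2, 4:2, 5:2, 6:2}
Step 1: smallest deg-1 vertex = 1, p_1 = 5. Add edge {1,5}. Now deg[1]=0, deg[5]=1.
Step 2: smallest deg-1 vertex = 2, p_2 = 4. Add edge {2,4}. Now deg[2]=0, deg[4]=1.
Step 3: smallest deg-1 vertex = 4, p_3 = 3. Add edge {3,4}. Now deg[4]=0, deg[3]=1.
Step 4: smallest deg-1 vertex = 3, p_4 = 6. Add edge {3,6}. Now deg[3]=0, deg[6]=1.
Final: two remaining deg-1 vertices are 5, 6. Add edge {5,6}.

Answer: 1 5
2 4
3 4
3 6
5 6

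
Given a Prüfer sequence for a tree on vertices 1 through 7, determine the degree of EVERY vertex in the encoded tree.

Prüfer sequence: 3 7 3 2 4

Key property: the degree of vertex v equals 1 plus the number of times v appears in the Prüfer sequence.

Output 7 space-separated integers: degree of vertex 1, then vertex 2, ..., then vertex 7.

p_1 = 3: count[3] becomes 1
p_2 = 7: count[7] becomes 1
p_3 = 3: count[3] becomes 2
p_4 = 2: count[2] becomes 1
p_5 = 4: count[4] becomes 1
Degrees (1 + count): deg[1]=1+0=1, deg[2]=1+1=2, deg[3]=1+2=3, deg[4]=1+1=2, deg[5]=1+0=1, deg[6]=1+0=1, deg[7]=1+1=2

Answer: 1 2 3 2 1 1 2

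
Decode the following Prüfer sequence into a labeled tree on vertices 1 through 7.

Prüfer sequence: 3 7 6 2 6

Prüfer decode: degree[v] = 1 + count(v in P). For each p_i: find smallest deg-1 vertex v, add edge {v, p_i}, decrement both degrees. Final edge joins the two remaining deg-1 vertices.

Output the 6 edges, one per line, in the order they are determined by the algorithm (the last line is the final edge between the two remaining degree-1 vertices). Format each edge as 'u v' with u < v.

Initial degrees: {1:1, 2:2, 3:2, 4:1, 5:1, 6:3, 7:2}
Step 1: smallest deg-1 vertex = 1, p_1 = 3. Add edge {1,3}. Now deg[1]=0, deg[3]=1.
Step 2: smallest deg-1 vertex = 3, p_2 = 7. Add edge {3,7}. Now deg[3]=0, deg[7]=1.
Step 3: smallest deg-1 vertex = 4, p_3 = 6. Add edge {4,6}. Now deg[4]=0, deg[6]=2.
Step 4: smallest deg-1 vertex = 5, p_4 = 2. Add edge {2,5}. Now deg[5]=0, deg[2]=1.
Step 5: smallest deg-1 vertex = 2, p_5 = 6. Add edge {2,6}. Now deg[2]=0, deg[6]=1.
Final: two remaining deg-1 vertices are 6, 7. Add edge {6,7}.

Answer: 1 3
3 7
4 6
2 5
2 6
6 7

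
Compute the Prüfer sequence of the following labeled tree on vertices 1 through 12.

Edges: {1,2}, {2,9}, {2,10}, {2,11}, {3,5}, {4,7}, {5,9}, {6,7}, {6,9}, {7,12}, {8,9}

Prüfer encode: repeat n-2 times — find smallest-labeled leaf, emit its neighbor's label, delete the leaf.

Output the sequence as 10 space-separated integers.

Answer: 2 5 7 9 9 2 2 9 6 7

Derivation:
Step 1: leaves = {1,3,4,8,10,11,12}. Remove smallest leaf 1, emit neighbor 2.
Step 2: leaves = {3,4,8,10,11,12}. Remove smallest leaf 3, emit neighbor 5.
Step 3: leaves = {4,5,8,10,11,12}. Remove smallest leaf 4, emit neighbor 7.
Step 4: leaves = {5,8,10,11,12}. Remove smallest leaf 5, emit neighbor 9.
Step 5: leaves = {8,10,11,12}. Remove smallest leaf 8, emit neighbor 9.
Step 6: leaves = {10,11,12}. Remove smallest leaf 10, emit neighbor 2.
Step 7: leaves = {11,12}. Remove smallest leaf 11, emit neighbor 2.
Step 8: leaves = {2,12}. Remove smallest leaf 2, emit neighbor 9.
Step 9: leaves = {9,12}. Remove smallest leaf 9, emit neighbor 6.
Step 10: leaves = {6,12}. Remove smallest leaf 6, emit neighbor 7.
Done: 2 vertices remain (7, 12). Sequence = [2 5 7 9 9 2 2 9 6 7]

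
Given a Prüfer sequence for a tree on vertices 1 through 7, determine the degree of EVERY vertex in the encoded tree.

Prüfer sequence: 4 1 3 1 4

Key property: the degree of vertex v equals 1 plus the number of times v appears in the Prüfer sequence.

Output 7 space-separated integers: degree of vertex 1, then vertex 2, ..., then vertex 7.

p_1 = 4: count[4] becomes 1
p_2 = 1: count[1] becomes 1
p_3 = 3: count[3] becomes 1
p_4 = 1: count[1] becomes 2
p_5 = 4: count[4] becomes 2
Degrees (1 + count): deg[1]=1+2=3, deg[2]=1+0=1, deg[3]=1+1=2, deg[4]=1+2=3, deg[5]=1+0=1, deg[6]=1+0=1, deg[7]=1+0=1

Answer: 3 1 2 3 1 1 1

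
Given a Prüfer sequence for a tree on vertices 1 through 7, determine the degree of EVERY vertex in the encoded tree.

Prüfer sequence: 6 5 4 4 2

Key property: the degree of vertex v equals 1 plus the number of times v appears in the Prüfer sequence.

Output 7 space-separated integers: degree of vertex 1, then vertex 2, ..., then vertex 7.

p_1 = 6: count[6] becomes 1
p_2 = 5: count[5] becomes 1
p_3 = 4: count[4] becomes 1
p_4 = 4: count[4] becomes 2
p_5 = 2: count[2] becomes 1
Degrees (1 + count): deg[1]=1+0=1, deg[2]=1+1=2, deg[3]=1+0=1, deg[4]=1+2=3, deg[5]=1+1=2, deg[6]=1+1=2, deg[7]=1+0=1

Answer: 1 2 1 3 2 2 1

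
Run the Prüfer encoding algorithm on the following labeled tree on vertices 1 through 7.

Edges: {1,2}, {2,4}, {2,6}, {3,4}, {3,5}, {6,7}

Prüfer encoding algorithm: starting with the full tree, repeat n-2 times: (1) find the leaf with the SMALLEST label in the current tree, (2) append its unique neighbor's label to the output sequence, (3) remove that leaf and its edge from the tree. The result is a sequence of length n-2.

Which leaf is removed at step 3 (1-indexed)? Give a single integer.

Step 1: current leaves = {1,5,7}. Remove leaf 1 (neighbor: 2).
Step 2: current leaves = {5,7}. Remove leaf 5 (neighbor: 3).
Step 3: current leaves = {3,7}. Remove leaf 3 (neighbor: 4).

Answer: 3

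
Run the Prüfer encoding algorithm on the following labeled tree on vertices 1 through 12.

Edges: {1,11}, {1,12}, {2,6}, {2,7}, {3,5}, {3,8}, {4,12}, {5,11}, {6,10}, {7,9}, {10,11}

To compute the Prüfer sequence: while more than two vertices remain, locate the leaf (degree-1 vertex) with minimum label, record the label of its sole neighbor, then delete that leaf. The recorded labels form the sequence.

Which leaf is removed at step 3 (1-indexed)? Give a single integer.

Answer: 3

Derivation:
Step 1: current leaves = {4,8,9}. Remove leaf 4 (neighbor: 12).
Step 2: current leaves = {8,9,12}. Remove leaf 8 (neighbor: 3).
Step 3: current leaves = {3,9,12}. Remove leaf 3 (neighbor: 5).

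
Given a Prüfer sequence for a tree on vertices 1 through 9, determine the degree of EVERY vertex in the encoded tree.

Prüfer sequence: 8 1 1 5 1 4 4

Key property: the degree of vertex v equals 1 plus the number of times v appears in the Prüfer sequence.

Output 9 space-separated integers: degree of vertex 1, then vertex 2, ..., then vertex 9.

Answer: 4 1 1 3 2 1 1 2 1

Derivation:
p_1 = 8: count[8] becomes 1
p_2 = 1: count[1] becomes 1
p_3 = 1: count[1] becomes 2
p_4 = 5: count[5] becomes 1
p_5 = 1: count[1] becomes 3
p_6 = 4: count[4] becomes 1
p_7 = 4: count[4] becomes 2
Degrees (1 + count): deg[1]=1+3=4, deg[2]=1+0=1, deg[3]=1+0=1, deg[4]=1+2=3, deg[5]=1+1=2, deg[6]=1+0=1, deg[7]=1+0=1, deg[8]=1+1=2, deg[9]=1+0=1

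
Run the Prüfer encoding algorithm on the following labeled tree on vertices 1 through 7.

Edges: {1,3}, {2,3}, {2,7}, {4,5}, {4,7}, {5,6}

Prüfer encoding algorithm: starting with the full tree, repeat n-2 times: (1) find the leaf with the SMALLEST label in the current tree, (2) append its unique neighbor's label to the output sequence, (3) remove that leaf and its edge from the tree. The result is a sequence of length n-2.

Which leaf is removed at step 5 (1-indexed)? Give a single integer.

Answer: 5

Derivation:
Step 1: current leaves = {1,6}. Remove leaf 1 (neighbor: 3).
Step 2: current leaves = {3,6}. Remove leaf 3 (neighbor: 2).
Step 3: current leaves = {2,6}. Remove leaf 2 (neighbor: 7).
Step 4: current leaves = {6,7}. Remove leaf 6 (neighbor: 5).
Step 5: current leaves = {5,7}. Remove leaf 5 (neighbor: 4).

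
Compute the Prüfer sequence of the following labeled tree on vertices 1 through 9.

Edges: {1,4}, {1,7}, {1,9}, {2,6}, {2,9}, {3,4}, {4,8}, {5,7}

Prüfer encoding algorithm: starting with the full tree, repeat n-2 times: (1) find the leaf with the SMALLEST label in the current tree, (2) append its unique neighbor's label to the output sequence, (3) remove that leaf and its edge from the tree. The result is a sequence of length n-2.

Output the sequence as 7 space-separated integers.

Answer: 4 7 2 9 1 4 1

Derivation:
Step 1: leaves = {3,5,6,8}. Remove smallest leaf 3, emit neighbor 4.
Step 2: leaves = {5,6,8}. Remove smallest leaf 5, emit neighbor 7.
Step 3: leaves = {6,7,8}. Remove smallest leaf 6, emit neighbor 2.
Step 4: leaves = {2,7,8}. Remove smallest leaf 2, emit neighbor 9.
Step 5: leaves = {7,8,9}. Remove smallest leaf 7, emit neighbor 1.
Step 6: leaves = {8,9}. Remove smallest leaf 8, emit neighbor 4.
Step 7: leaves = {4,9}. Remove smallest leaf 4, emit neighbor 1.
Done: 2 vertices remain (1, 9). Sequence = [4 7 2 9 1 4 1]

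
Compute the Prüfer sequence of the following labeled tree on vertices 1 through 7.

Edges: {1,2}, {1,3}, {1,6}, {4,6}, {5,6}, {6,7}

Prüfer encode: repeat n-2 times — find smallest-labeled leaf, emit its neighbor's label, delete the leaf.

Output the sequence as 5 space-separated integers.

Answer: 1 1 6 6 6

Derivation:
Step 1: leaves = {2,3,4,5,7}. Remove smallest leaf 2, emit neighbor 1.
Step 2: leaves = {3,4,5,7}. Remove smallest leaf 3, emit neighbor 1.
Step 3: leaves = {1,4,5,7}. Remove smallest leaf 1, emit neighbor 6.
Step 4: leaves = {4,5,7}. Remove smallest leaf 4, emit neighbor 6.
Step 5: leaves = {5,7}. Remove smallest leaf 5, emit neighbor 6.
Done: 2 vertices remain (6, 7). Sequence = [1 1 6 6 6]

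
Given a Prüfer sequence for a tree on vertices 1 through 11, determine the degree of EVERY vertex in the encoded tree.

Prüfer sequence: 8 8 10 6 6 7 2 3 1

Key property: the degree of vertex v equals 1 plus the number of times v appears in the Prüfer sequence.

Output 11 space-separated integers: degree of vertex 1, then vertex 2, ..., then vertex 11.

p_1 = 8: count[8] becomes 1
p_2 = 8: count[8] becomes 2
p_3 = 10: count[10] becomes 1
p_4 = 6: count[6] becomes 1
p_5 = 6: count[6] becomes 2
p_6 = 7: count[7] becomes 1
p_7 = 2: count[2] becomes 1
p_8 = 3: count[3] becomes 1
p_9 = 1: count[1] becomes 1
Degrees (1 + count): deg[1]=1+1=2, deg[2]=1+1=2, deg[3]=1+1=2, deg[4]=1+0=1, deg[5]=1+0=1, deg[6]=1+2=3, deg[7]=1+1=2, deg[8]=1+2=3, deg[9]=1+0=1, deg[10]=1+1=2, deg[11]=1+0=1

Answer: 2 2 2 1 1 3 2 3 1 2 1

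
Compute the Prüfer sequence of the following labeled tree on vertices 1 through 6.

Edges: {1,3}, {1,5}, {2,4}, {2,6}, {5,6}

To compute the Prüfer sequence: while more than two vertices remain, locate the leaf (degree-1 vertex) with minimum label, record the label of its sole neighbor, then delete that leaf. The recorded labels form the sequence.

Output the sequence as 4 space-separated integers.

Answer: 1 5 2 6

Derivation:
Step 1: leaves = {3,4}. Remove smallest leaf 3, emit neighbor 1.
Step 2: leaves = {1,4}. Remove smallest leaf 1, emit neighbor 5.
Step 3: leaves = {4,5}. Remove smallest leaf 4, emit neighbor 2.
Step 4: leaves = {2,5}. Remove smallest leaf 2, emit neighbor 6.
Done: 2 vertices remain (5, 6). Sequence = [1 5 2 6]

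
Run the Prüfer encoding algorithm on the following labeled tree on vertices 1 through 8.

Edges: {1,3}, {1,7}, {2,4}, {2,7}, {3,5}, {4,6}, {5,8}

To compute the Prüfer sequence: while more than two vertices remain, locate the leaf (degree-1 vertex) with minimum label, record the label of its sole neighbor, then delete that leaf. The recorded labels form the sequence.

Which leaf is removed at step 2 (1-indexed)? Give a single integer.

Step 1: current leaves = {6,8}. Remove leaf 6 (neighbor: 4).
Step 2: current leaves = {4,8}. Remove leaf 4 (neighbor: 2).

Answer: 4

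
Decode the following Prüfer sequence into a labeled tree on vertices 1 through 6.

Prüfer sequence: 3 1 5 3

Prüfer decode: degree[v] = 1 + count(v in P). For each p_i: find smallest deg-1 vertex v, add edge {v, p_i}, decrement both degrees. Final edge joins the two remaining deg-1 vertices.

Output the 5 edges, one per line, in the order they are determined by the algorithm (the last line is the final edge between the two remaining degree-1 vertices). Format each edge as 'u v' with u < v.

Initial degrees: {1:2, 2:1, 3:3, 4:1, 5:2, 6:1}
Step 1: smallest deg-1 vertex = 2, p_1 = 3. Add edge {2,3}. Now deg[2]=0, deg[3]=2.
Step 2: smallest deg-1 vertex = 4, p_2 = 1. Add edge {1,4}. Now deg[4]=0, deg[1]=1.
Step 3: smallest deg-1 vertex = 1, p_3 = 5. Add edge {1,5}. Now deg[1]=0, deg[5]=1.
Step 4: smallest deg-1 vertex = 5, p_4 = 3. Add edge {3,5}. Now deg[5]=0, deg[3]=1.
Final: two remaining deg-1 vertices are 3, 6. Add edge {3,6}.

Answer: 2 3
1 4
1 5
3 5
3 6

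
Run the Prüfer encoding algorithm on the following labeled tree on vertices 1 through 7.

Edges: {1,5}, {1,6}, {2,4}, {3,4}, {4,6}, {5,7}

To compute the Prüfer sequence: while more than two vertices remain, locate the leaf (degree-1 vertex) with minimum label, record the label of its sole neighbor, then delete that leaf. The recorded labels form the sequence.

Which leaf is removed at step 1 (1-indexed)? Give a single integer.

Answer: 2

Derivation:
Step 1: current leaves = {2,3,7}. Remove leaf 2 (neighbor: 4).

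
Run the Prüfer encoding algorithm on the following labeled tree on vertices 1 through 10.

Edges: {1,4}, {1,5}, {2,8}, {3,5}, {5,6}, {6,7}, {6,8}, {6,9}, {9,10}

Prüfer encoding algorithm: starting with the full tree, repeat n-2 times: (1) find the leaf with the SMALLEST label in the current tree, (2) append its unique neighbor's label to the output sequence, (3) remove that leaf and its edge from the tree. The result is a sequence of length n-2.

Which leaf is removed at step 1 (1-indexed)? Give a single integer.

Step 1: current leaves = {2,3,4,7,10}. Remove leaf 2 (neighbor: 8).

Answer: 2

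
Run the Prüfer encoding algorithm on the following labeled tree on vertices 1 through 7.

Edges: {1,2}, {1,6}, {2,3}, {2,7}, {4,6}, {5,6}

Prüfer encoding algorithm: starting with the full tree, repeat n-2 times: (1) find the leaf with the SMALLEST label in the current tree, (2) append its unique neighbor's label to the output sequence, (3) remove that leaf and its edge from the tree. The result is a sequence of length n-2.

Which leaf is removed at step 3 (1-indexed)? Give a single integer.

Step 1: current leaves = {3,4,5,7}. Remove leaf 3 (neighbor: 2).
Step 2: current leaves = {4,5,7}. Remove leaf 4 (neighbor: 6).
Step 3: current leaves = {5,7}. Remove leaf 5 (neighbor: 6).

Answer: 5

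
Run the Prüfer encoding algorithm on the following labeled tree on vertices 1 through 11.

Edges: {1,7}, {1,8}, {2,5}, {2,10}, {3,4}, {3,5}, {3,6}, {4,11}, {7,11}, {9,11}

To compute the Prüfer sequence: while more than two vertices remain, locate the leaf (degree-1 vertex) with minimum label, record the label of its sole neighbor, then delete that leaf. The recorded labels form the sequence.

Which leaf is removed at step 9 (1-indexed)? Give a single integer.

Step 1: current leaves = {6,8,9,10}. Remove leaf 6 (neighbor: 3).
Step 2: current leaves = {8,9,10}. Remove leaf 8 (neighbor: 1).
Step 3: current leaves = {1,9,10}. Remove leaf 1 (neighbor: 7).
Step 4: current leaves = {7,9,10}. Remove leaf 7 (neighbor: 11).
Step 5: current leaves = {9,10}. Remove leaf 9 (neighbor: 11).
Step 6: current leaves = {10,11}. Remove leaf 10 (neighbor: 2).
Step 7: current leaves = {2,11}. Remove leaf 2 (neighbor: 5).
Step 8: current leaves = {5,11}. Remove leaf 5 (neighbor: 3).
Step 9: current leaves = {3,11}. Remove leaf 3 (neighbor: 4).

Answer: 3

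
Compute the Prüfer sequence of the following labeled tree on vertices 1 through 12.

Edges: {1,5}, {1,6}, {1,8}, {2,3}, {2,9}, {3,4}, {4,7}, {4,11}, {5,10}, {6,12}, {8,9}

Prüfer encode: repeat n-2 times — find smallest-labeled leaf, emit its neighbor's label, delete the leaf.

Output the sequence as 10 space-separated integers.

Step 1: leaves = {7,10,11,12}. Remove smallest leaf 7, emit neighbor 4.
Step 2: leaves = {10,11,12}. Remove smallest leaf 10, emit neighbor 5.
Step 3: leaves = {5,11,12}. Remove smallest leaf 5, emit neighbor 1.
Step 4: leaves = {11,12}. Remove smallest leaf 11, emit neighbor 4.
Step 5: leaves = {4,12}. Remove smallest leaf 4, emit neighbor 3.
Step 6: leaves = {3,12}. Remove smallest leaf 3, emit neighbor 2.
Step 7: leaves = {2,12}. Remove smallest leaf 2, emit neighbor 9.
Step 8: leaves = {9,12}. Remove smallest leaf 9, emit neighbor 8.
Step 9: leaves = {8,12}. Remove smallest leaf 8, emit neighbor 1.
Step 10: leaves = {1,12}. Remove smallest leaf 1, emit neighbor 6.
Done: 2 vertices remain (6, 12). Sequence = [4 5 1 4 3 2 9 8 1 6]

Answer: 4 5 1 4 3 2 9 8 1 6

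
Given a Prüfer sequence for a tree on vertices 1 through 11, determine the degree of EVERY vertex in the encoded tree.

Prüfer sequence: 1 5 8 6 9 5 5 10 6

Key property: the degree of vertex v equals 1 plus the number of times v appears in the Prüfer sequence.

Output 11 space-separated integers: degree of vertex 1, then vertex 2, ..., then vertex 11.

p_1 = 1: count[1] becomes 1
p_2 = 5: count[5] becomes 1
p_3 = 8: count[8] becomes 1
p_4 = 6: count[6] becomes 1
p_5 = 9: count[9] becomes 1
p_6 = 5: count[5] becomes 2
p_7 = 5: count[5] becomes 3
p_8 = 10: count[10] becomes 1
p_9 = 6: count[6] becomes 2
Degrees (1 + count): deg[1]=1+1=2, deg[2]=1+0=1, deg[3]=1+0=1, deg[4]=1+0=1, deg[5]=1+3=4, deg[6]=1+2=3, deg[7]=1+0=1, deg[8]=1+1=2, deg[9]=1+1=2, deg[10]=1+1=2, deg[11]=1+0=1

Answer: 2 1 1 1 4 3 1 2 2 2 1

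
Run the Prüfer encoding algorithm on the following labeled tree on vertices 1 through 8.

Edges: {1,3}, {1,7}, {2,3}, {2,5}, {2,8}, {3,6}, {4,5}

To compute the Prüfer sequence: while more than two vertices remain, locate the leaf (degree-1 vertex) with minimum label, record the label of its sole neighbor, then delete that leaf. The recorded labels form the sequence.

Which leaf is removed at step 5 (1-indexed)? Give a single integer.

Answer: 1

Derivation:
Step 1: current leaves = {4,6,7,8}. Remove leaf 4 (neighbor: 5).
Step 2: current leaves = {5,6,7,8}. Remove leaf 5 (neighbor: 2).
Step 3: current leaves = {6,7,8}. Remove leaf 6 (neighbor: 3).
Step 4: current leaves = {7,8}. Remove leaf 7 (neighbor: 1).
Step 5: current leaves = {1,8}. Remove leaf 1 (neighbor: 3).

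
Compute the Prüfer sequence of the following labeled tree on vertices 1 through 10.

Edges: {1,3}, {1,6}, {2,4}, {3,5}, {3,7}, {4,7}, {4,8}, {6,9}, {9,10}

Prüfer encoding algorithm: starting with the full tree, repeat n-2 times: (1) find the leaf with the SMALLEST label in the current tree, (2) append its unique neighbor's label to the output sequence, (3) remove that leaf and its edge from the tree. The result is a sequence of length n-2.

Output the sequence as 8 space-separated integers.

Step 1: leaves = {2,5,8,10}. Remove smallest leaf 2, emit neighbor 4.
Step 2: leaves = {5,8,10}. Remove smallest leaf 5, emit neighbor 3.
Step 3: leaves = {8,10}. Remove smallest leaf 8, emit neighbor 4.
Step 4: leaves = {4,10}. Remove smallest leaf 4, emit neighbor 7.
Step 5: leaves = {7,10}. Remove smallest leaf 7, emit neighbor 3.
Step 6: leaves = {3,10}. Remove smallest leaf 3, emit neighbor 1.
Step 7: leaves = {1,10}. Remove smallest leaf 1, emit neighbor 6.
Step 8: leaves = {6,10}. Remove smallest leaf 6, emit neighbor 9.
Done: 2 vertices remain (9, 10). Sequence = [4 3 4 7 3 1 6 9]

Answer: 4 3 4 7 3 1 6 9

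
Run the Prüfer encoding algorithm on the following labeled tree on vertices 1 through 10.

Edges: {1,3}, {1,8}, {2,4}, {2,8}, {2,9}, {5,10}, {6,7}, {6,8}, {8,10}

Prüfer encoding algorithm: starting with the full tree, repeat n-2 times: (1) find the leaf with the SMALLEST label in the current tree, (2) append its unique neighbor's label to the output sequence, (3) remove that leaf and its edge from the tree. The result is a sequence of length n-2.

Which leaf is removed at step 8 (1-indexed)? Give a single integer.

Step 1: current leaves = {3,4,5,7,9}. Remove leaf 3 (neighbor: 1).
Step 2: current leaves = {1,4,5,7,9}. Remove leaf 1 (neighbor: 8).
Step 3: current leaves = {4,5,7,9}. Remove leaf 4 (neighbor: 2).
Step 4: current leaves = {5,7,9}. Remove leaf 5 (neighbor: 10).
Step 5: current leaves = {7,9,10}. Remove leaf 7 (neighbor: 6).
Step 6: current leaves = {6,9,10}. Remove leaf 6 (neighbor: 8).
Step 7: current leaves = {9,10}. Remove leaf 9 (neighbor: 2).
Step 8: current leaves = {2,10}. Remove leaf 2 (neighbor: 8).

Answer: 2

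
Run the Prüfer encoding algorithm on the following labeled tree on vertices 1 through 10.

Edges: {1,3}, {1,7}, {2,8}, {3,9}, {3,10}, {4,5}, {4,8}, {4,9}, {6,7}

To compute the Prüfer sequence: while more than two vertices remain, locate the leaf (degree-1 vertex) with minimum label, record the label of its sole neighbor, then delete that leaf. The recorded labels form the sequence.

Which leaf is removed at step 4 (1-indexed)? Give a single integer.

Step 1: current leaves = {2,5,6,10}. Remove leaf 2 (neighbor: 8).
Step 2: current leaves = {5,6,8,10}. Remove leaf 5 (neighbor: 4).
Step 3: current leaves = {6,8,10}. Remove leaf 6 (neighbor: 7).
Step 4: current leaves = {7,8,10}. Remove leaf 7 (neighbor: 1).

Answer: 7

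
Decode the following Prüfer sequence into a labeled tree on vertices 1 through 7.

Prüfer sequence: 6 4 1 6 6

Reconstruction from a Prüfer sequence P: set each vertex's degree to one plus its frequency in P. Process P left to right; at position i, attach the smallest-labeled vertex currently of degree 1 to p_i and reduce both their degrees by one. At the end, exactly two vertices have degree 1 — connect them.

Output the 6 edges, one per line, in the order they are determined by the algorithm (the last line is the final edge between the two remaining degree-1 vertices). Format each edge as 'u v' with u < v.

Answer: 2 6
3 4
1 4
1 6
5 6
6 7

Derivation:
Initial degrees: {1:2, 2:1, 3:1, 4:2, 5:1, 6:4, 7:1}
Step 1: smallest deg-1 vertex = 2, p_1 = 6. Add edge {2,6}. Now deg[2]=0, deg[6]=3.
Step 2: smallest deg-1 vertex = 3, p_2 = 4. Add edge {3,4}. Now deg[3]=0, deg[4]=1.
Step 3: smallest deg-1 vertex = 4, p_3 = 1. Add edge {1,4}. Now deg[4]=0, deg[1]=1.
Step 4: smallest deg-1 vertex = 1, p_4 = 6. Add edge {1,6}. Now deg[1]=0, deg[6]=2.
Step 5: smallest deg-1 vertex = 5, p_5 = 6. Add edge {5,6}. Now deg[5]=0, deg[6]=1.
Final: two remaining deg-1 vertices are 6, 7. Add edge {6,7}.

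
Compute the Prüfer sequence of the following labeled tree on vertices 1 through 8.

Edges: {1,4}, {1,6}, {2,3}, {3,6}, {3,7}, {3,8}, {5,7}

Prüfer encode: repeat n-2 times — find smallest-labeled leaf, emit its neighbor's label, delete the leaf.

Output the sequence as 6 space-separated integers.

Answer: 3 1 6 7 3 3

Derivation:
Step 1: leaves = {2,4,5,8}. Remove smallest leaf 2, emit neighbor 3.
Step 2: leaves = {4,5,8}. Remove smallest leaf 4, emit neighbor 1.
Step 3: leaves = {1,5,8}. Remove smallest leaf 1, emit neighbor 6.
Step 4: leaves = {5,6,8}. Remove smallest leaf 5, emit neighbor 7.
Step 5: leaves = {6,7,8}. Remove smallest leaf 6, emit neighbor 3.
Step 6: leaves = {7,8}. Remove smallest leaf 7, emit neighbor 3.
Done: 2 vertices remain (3, 8). Sequence = [3 1 6 7 3 3]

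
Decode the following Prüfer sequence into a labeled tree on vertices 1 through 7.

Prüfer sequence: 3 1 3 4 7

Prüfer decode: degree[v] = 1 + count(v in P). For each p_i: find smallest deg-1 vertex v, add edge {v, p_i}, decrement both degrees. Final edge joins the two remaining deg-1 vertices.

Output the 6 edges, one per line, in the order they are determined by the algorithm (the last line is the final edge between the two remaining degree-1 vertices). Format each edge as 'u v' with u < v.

Answer: 2 3
1 5
1 3
3 4
4 7
6 7

Derivation:
Initial degrees: {1:2, 2:1, 3:3, 4:2, 5:1, 6:1, 7:2}
Step 1: smallest deg-1 vertex = 2, p_1 = 3. Add edge {2,3}. Now deg[2]=0, deg[3]=2.
Step 2: smallest deg-1 vertex = 5, p_2 = 1. Add edge {1,5}. Now deg[5]=0, deg[1]=1.
Step 3: smallest deg-1 vertex = 1, p_3 = 3. Add edge {1,3}. Now deg[1]=0, deg[3]=1.
Step 4: smallest deg-1 vertex = 3, p_4 = 4. Add edge {3,4}. Now deg[3]=0, deg[4]=1.
Step 5: smallest deg-1 vertex = 4, p_5 = 7. Add edge {4,7}. Now deg[4]=0, deg[7]=1.
Final: two remaining deg-1 vertices are 6, 7. Add edge {6,7}.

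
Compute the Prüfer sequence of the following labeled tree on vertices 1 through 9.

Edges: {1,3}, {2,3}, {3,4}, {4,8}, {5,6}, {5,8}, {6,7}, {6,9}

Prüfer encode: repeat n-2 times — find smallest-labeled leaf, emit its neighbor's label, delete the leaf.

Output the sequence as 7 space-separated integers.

Answer: 3 3 4 8 6 5 6

Derivation:
Step 1: leaves = {1,2,7,9}. Remove smallest leaf 1, emit neighbor 3.
Step 2: leaves = {2,7,9}. Remove smallest leaf 2, emit neighbor 3.
Step 3: leaves = {3,7,9}. Remove smallest leaf 3, emit neighbor 4.
Step 4: leaves = {4,7,9}. Remove smallest leaf 4, emit neighbor 8.
Step 5: leaves = {7,8,9}. Remove smallest leaf 7, emit neighbor 6.
Step 6: leaves = {8,9}. Remove smallest leaf 8, emit neighbor 5.
Step 7: leaves = {5,9}. Remove smallest leaf 5, emit neighbor 6.
Done: 2 vertices remain (6, 9). Sequence = [3 3 4 8 6 5 6]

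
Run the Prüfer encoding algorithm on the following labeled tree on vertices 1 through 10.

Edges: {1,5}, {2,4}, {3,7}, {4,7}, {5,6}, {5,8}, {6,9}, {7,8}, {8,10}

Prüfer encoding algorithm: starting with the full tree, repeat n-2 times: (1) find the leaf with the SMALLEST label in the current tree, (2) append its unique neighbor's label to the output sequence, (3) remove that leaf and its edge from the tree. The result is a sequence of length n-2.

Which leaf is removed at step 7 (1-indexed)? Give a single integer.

Answer: 6

Derivation:
Step 1: current leaves = {1,2,3,9,10}. Remove leaf 1 (neighbor: 5).
Step 2: current leaves = {2,3,9,10}. Remove leaf 2 (neighbor: 4).
Step 3: current leaves = {3,4,9,10}. Remove leaf 3 (neighbor: 7).
Step 4: current leaves = {4,9,10}. Remove leaf 4 (neighbor: 7).
Step 5: current leaves = {7,9,10}. Remove leaf 7 (neighbor: 8).
Step 6: current leaves = {9,10}. Remove leaf 9 (neighbor: 6).
Step 7: current leaves = {6,10}. Remove leaf 6 (neighbor: 5).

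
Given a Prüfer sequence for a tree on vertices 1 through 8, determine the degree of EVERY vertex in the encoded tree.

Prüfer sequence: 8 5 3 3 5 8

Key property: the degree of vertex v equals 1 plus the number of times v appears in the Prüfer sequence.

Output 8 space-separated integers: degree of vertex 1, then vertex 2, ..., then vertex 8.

p_1 = 8: count[8] becomes 1
p_2 = 5: count[5] becomes 1
p_3 = 3: count[3] becomes 1
p_4 = 3: count[3] becomes 2
p_5 = 5: count[5] becomes 2
p_6 = 8: count[8] becomes 2
Degrees (1 + count): deg[1]=1+0=1, deg[2]=1+0=1, deg[3]=1+2=3, deg[4]=1+0=1, deg[5]=1+2=3, deg[6]=1+0=1, deg[7]=1+0=1, deg[8]=1+2=3

Answer: 1 1 3 1 3 1 1 3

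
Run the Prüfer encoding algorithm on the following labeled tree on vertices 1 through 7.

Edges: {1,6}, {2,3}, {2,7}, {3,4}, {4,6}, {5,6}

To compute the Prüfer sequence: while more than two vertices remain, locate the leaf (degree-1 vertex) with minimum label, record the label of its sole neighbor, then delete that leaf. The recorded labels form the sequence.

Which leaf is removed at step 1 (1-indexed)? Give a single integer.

Answer: 1

Derivation:
Step 1: current leaves = {1,5,7}. Remove leaf 1 (neighbor: 6).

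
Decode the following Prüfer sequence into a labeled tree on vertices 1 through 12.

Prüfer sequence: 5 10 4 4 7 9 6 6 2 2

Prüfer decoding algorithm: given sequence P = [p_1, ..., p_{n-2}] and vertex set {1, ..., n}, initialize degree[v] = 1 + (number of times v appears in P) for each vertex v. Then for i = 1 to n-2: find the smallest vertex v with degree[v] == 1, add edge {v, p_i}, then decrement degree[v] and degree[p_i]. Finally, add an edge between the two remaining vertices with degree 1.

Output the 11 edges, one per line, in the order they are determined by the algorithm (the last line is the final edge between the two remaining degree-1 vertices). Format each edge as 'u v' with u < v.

Answer: 1 5
3 10
4 5
4 8
4 7
7 9
6 9
6 10
2 6
2 11
2 12

Derivation:
Initial degrees: {1:1, 2:3, 3:1, 4:3, 5:2, 6:3, 7:2, 8:1, 9:2, 10:2, 11:1, 12:1}
Step 1: smallest deg-1 vertex = 1, p_1 = 5. Add edge {1,5}. Now deg[1]=0, deg[5]=1.
Step 2: smallest deg-1 vertex = 3, p_2 = 10. Add edge {3,10}. Now deg[3]=0, deg[10]=1.
Step 3: smallest deg-1 vertex = 5, p_3 = 4. Add edge {4,5}. Now deg[5]=0, deg[4]=2.
Step 4: smallest deg-1 vertex = 8, p_4 = 4. Add edge {4,8}. Now deg[8]=0, deg[4]=1.
Step 5: smallest deg-1 vertex = 4, p_5 = 7. Add edge {4,7}. Now deg[4]=0, deg[7]=1.
Step 6: smallest deg-1 vertex = 7, p_6 = 9. Add edge {7,9}. Now deg[7]=0, deg[9]=1.
Step 7: smallest deg-1 vertex = 9, p_7 = 6. Add edge {6,9}. Now deg[9]=0, deg[6]=2.
Step 8: smallest deg-1 vertex = 10, p_8 = 6. Add edge {6,10}. Now deg[10]=0, deg[6]=1.
Step 9: smallest deg-1 vertex = 6, p_9 = 2. Add edge {2,6}. Now deg[6]=0, deg[2]=2.
Step 10: smallest deg-1 vertex = 11, p_10 = 2. Add edge {2,11}. Now deg[11]=0, deg[2]=1.
Final: two remaining deg-1 vertices are 2, 12. Add edge {2,12}.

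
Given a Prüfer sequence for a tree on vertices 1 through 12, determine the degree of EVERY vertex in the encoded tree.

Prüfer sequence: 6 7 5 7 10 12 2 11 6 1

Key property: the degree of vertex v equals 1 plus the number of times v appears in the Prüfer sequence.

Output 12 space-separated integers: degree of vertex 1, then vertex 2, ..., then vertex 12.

p_1 = 6: count[6] becomes 1
p_2 = 7: count[7] becomes 1
p_3 = 5: count[5] becomes 1
p_4 = 7: count[7] becomes 2
p_5 = 10: count[10] becomes 1
p_6 = 12: count[12] becomes 1
p_7 = 2: count[2] becomes 1
p_8 = 11: count[11] becomes 1
p_9 = 6: count[6] becomes 2
p_10 = 1: count[1] becomes 1
Degrees (1 + count): deg[1]=1+1=2, deg[2]=1+1=2, deg[3]=1+0=1, deg[4]=1+0=1, deg[5]=1+1=2, deg[6]=1+2=3, deg[7]=1+2=3, deg[8]=1+0=1, deg[9]=1+0=1, deg[10]=1+1=2, deg[11]=1+1=2, deg[12]=1+1=2

Answer: 2 2 1 1 2 3 3 1 1 2 2 2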